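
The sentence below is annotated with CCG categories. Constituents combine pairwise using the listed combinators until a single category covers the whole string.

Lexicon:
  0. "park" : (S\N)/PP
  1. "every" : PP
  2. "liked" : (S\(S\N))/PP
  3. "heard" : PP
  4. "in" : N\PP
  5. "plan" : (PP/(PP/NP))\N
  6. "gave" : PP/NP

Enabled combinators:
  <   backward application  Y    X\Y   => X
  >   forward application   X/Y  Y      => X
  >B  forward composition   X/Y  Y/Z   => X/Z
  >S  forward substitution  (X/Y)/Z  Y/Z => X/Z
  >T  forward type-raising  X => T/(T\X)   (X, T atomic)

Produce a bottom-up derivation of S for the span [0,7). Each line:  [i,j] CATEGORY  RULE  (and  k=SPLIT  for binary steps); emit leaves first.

[0,1] (S\N)/PP  lex  "park"
[1,2] PP  lex  "every"
[0,2] S\N  >  k=1
[2,3] (S\(S\N))/PP  lex  "liked"
[3,4] PP  lex  "heard"
[4,5] N\PP  lex  "in"
[3,5] N  <  k=4
[5,6] (PP/(PP/NP))\N  lex  "plan"
[3,6] PP/(PP/NP)  <  k=5
[6,7] PP/NP  lex  "gave"
[3,7] PP  >  k=6
[2,7] S\(S\N)  >  k=3
[0,7] S  <  k=2

[0,7] S   <
  [0,2] S\N   >
    [0,1] "park" : (S\N)/PP
    [1,2] "every" : PP
  [2,7] S\(S\N)   >
    [2,3] "liked" : (S\(S\N))/PP
    [3,7] PP   >
      [3,6] PP/(PP/NP)   <
        [3,5] N   <
          [3,4] "heard" : PP
          [4,5] "in" : N\PP
        [5,6] "plan" : (PP/(PP/NP))\N
      [6,7] "gave" : PP/NP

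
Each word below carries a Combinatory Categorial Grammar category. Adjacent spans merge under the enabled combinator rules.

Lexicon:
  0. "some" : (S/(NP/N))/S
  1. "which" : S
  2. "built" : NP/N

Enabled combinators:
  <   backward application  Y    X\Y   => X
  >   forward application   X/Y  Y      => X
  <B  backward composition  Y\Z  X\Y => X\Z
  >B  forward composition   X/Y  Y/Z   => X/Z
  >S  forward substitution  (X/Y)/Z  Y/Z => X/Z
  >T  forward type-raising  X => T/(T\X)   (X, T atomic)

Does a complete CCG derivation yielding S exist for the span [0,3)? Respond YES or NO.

[0,3] S   >
  [0,2] S/(NP/N)   >
    [0,1] "some" : (S/(NP/N))/S
    [1,2] "which" : S
  [2,3] "built" : NP/N

YES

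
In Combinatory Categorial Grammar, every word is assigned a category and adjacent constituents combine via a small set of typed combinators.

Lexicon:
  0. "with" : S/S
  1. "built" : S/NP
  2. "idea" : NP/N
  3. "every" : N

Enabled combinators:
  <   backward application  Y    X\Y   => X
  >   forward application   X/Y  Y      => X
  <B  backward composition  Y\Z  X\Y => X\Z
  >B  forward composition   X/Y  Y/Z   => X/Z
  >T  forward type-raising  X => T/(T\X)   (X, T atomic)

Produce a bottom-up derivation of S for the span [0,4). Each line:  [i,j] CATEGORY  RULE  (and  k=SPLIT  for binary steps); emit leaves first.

[0,1] S/S  lex  "with"
[1,2] S/NP  lex  "built"
[0,2] S/NP  >B  k=1
[2,3] NP/N  lex  "idea"
[3,4] N  lex  "every"
[2,4] NP  >  k=3
[0,4] S  >  k=2

[0,4] S   >
  [0,2] S/NP   >B
    [0,1] "with" : S/S
    [1,2] "built" : S/NP
  [2,4] NP   >
    [2,3] "idea" : NP/N
    [3,4] "every" : N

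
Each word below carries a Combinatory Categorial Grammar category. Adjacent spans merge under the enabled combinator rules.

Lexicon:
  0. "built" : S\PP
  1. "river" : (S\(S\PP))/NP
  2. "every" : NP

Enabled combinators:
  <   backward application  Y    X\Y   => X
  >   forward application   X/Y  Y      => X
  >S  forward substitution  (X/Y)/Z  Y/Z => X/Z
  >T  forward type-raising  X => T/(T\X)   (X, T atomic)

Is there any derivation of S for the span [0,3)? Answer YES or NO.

YES

[0,3] S   <
  [0,1] "built" : S\PP
  [1,3] S\(S\PP)   >
    [1,2] "river" : (S\(S\PP))/NP
    [2,3] "every" : NP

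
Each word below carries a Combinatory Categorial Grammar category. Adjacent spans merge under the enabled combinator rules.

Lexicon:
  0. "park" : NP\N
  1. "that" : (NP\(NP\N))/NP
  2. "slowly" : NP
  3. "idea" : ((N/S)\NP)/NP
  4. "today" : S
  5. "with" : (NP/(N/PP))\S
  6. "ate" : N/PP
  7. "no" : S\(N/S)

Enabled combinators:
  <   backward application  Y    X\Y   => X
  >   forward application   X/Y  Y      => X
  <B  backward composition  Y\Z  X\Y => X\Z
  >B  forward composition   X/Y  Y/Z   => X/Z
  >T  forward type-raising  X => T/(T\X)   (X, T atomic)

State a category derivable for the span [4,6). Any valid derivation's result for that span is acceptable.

NP/(N/PP)

[0,8] S   <
  [0,3] NP   <
    [0,1] "park" : NP\N
    [1,3] NP\(NP\N)   >
      [1,2] "that" : (NP\(NP\N))/NP
      [2,3] "slowly" : NP
  [3,8] S\NP   <B
    [3,7] (N/S)\NP   >
      [3,4] "idea" : ((N/S)\NP)/NP
      [4,7] NP   >
        [4,6] NP/(N/PP)   <
          [4,5] "today" : S
          [5,6] "with" : (NP/(N/PP))\S
        [6,7] "ate" : N/PP
    [7,8] "no" : S\(N/S)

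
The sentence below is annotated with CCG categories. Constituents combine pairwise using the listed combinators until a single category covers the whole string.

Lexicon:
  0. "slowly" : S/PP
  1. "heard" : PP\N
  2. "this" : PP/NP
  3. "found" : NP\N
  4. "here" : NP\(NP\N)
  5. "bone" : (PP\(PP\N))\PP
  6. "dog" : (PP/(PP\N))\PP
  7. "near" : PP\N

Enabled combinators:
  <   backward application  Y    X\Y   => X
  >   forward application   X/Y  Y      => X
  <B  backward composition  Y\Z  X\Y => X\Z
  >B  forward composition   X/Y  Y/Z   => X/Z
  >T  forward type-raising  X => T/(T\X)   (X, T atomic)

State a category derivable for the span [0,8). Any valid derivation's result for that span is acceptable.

S

[0,8] S   >
  [0,1] "slowly" : S/PP
  [1,8] PP   >
    [1,7] PP/(PP\N)   <
      [1,6] PP   <
        [1,2] "heard" : PP\N
        [2,6] PP\(PP\N)   <
          [2,5] PP   >
            [2,3] "this" : PP/NP
            [3,5] NP   <
              [3,4] "found" : NP\N
              [4,5] "here" : NP\(NP\N)
          [5,6] "bone" : (PP\(PP\N))\PP
      [6,7] "dog" : (PP/(PP\N))\PP
    [7,8] "near" : PP\N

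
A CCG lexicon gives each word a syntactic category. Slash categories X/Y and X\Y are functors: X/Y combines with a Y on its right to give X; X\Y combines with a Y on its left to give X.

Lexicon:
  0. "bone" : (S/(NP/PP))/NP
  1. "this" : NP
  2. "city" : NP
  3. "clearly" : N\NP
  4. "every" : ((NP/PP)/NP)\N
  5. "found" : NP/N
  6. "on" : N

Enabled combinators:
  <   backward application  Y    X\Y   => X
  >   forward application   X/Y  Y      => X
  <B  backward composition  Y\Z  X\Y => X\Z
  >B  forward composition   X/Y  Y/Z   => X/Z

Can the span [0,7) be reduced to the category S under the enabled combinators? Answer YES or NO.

[0,7] S   >
  [0,2] S/(NP/PP)   >
    [0,1] "bone" : (S/(NP/PP))/NP
    [1,2] "this" : NP
  [2,7] NP/PP   >
    [2,5] (NP/PP)/NP   <
      [2,4] N   <
        [2,3] "city" : NP
        [3,4] "clearly" : N\NP
      [4,5] "every" : ((NP/PP)/NP)\N
    [5,7] NP   >
      [5,6] "found" : NP/N
      [6,7] "on" : N

YES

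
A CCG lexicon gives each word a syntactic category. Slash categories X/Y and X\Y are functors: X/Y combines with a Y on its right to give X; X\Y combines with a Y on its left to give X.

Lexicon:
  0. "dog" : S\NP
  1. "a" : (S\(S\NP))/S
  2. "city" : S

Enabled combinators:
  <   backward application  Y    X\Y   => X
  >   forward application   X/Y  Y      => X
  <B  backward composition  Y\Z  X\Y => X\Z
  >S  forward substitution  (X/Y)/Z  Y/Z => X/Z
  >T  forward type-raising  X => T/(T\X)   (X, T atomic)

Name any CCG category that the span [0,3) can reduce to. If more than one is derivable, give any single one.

S

[0,3] S   <
  [0,1] "dog" : S\NP
  [1,3] S\(S\NP)   >
    [1,2] "a" : (S\(S\NP))/S
    [2,3] "city" : S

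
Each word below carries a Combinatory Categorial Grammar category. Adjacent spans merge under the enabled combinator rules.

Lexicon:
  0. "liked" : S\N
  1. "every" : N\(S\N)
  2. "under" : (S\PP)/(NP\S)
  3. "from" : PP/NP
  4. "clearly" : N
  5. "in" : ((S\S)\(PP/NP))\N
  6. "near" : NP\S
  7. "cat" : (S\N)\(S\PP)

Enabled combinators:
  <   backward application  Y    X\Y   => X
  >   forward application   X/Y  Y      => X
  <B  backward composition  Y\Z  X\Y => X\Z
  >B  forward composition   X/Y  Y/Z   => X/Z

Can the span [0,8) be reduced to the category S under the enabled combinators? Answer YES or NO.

YES

[0,8] S   <
  [0,2] N   <
    [0,1] "liked" : S\N
    [1,2] "every" : N\(S\N)
  [2,8] S\N   <
    [2,7] S\PP   >
      [2,3] "under" : (S\PP)/(NP\S)
      [3,7] NP\S   <B
        [3,6] S\S   <
          [3,4] "from" : PP/NP
          [4,6] (S\S)\(PP/NP)   <
            [4,5] "clearly" : N
            [5,6] "in" : ((S\S)\(PP/NP))\N
        [6,7] "near" : NP\S
    [7,8] "cat" : (S\N)\(S\PP)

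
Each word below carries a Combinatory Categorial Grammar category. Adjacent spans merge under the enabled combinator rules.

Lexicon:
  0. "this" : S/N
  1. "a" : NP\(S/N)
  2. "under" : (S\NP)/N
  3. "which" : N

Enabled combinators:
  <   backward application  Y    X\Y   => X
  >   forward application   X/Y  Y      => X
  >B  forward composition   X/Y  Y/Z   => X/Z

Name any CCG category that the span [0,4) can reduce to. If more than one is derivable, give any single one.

S

[0,4] S   <
  [0,2] NP   <
    [0,1] "this" : S/N
    [1,2] "a" : NP\(S/N)
  [2,4] S\NP   >
    [2,3] "under" : (S\NP)/N
    [3,4] "which" : N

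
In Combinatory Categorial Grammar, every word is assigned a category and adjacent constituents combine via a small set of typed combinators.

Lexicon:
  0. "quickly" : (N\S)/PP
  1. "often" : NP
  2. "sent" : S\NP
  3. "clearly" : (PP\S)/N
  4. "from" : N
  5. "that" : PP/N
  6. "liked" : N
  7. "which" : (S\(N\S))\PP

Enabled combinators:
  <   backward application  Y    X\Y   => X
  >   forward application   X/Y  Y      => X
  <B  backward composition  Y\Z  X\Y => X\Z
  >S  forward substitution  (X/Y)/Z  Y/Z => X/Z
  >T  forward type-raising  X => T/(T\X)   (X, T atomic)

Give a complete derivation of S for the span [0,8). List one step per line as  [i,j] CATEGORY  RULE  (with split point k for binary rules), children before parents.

[0,1] (N\S)/PP  lex  "quickly"
[1,2] NP  lex  "often"
[2,3] S\NP  lex  "sent"
[1,3] S  <  k=2
[3,4] (PP\S)/N  lex  "clearly"
[4,5] N  lex  "from"
[3,5] PP\S  >  k=4
[1,5] PP  <  k=3
[0,5] N\S  >  k=1
[5,6] PP/N  lex  "that"
[6,7] N  lex  "liked"
[5,7] PP  >  k=6
[7,8] (S\(N\S))\PP  lex  "which"
[5,8] S\(N\S)  <  k=7
[0,8] S  <  k=5

[0,8] S   <
  [0,5] N\S   >
    [0,1] "quickly" : (N\S)/PP
    [1,5] PP   <
      [1,3] S   <
        [1,2] "often" : NP
        [2,3] "sent" : S\NP
      [3,5] PP\S   >
        [3,4] "clearly" : (PP\S)/N
        [4,5] "from" : N
  [5,8] S\(N\S)   <
    [5,7] PP   >
      [5,6] "that" : PP/N
      [6,7] "liked" : N
    [7,8] "which" : (S\(N\S))\PP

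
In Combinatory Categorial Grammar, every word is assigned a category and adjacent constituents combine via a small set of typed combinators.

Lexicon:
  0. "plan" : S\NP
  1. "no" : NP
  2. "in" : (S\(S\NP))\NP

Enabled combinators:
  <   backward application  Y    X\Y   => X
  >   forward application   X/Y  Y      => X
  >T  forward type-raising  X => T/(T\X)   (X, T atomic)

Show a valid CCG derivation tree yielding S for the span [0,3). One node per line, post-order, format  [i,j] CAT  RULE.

[0,3] S   <
  [0,1] "plan" : S\NP
  [1,3] S\(S\NP)   <
    [1,2] "no" : NP
    [2,3] "in" : (S\(S\NP))\NP

[0,1] S\NP  lex  "plan"
[1,2] NP  lex  "no"
[2,3] (S\(S\NP))\NP  lex  "in"
[1,3] S\(S\NP)  <  k=2
[0,3] S  <  k=1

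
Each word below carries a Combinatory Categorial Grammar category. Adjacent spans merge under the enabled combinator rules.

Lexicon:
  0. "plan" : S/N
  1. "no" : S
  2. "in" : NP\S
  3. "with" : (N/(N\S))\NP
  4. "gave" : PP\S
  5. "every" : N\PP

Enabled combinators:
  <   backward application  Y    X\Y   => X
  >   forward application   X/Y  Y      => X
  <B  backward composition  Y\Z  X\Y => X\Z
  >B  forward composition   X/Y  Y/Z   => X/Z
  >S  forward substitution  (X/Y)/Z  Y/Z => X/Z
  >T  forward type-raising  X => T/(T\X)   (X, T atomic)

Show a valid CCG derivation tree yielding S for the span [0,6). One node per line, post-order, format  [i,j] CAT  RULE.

[0,1] S/N  lex  "plan"
[1,2] S  lex  "no"
[1,2] NP/(NP\S)  >T
[2,3] NP\S  lex  "in"
[1,3] NP  >  k=2
[3,4] (N/(N\S))\NP  lex  "with"
[1,4] N/(N\S)  <  k=3
[4,5] PP\S  lex  "gave"
[5,6] N\PP  lex  "every"
[4,6] N\S  <B  k=5
[1,6] N  >  k=4
[0,6] S  >  k=1

[0,6] S   >
  [0,1] "plan" : S/N
  [1,6] N   >
    [1,4] N/(N\S)   <
      [1,3] NP   >
        [1,2] NP/(NP\S)   >T
          [1,2] "no" : S
        [2,3] "in" : NP\S
      [3,4] "with" : (N/(N\S))\NP
    [4,6] N\S   <B
      [4,5] "gave" : PP\S
      [5,6] "every" : N\PP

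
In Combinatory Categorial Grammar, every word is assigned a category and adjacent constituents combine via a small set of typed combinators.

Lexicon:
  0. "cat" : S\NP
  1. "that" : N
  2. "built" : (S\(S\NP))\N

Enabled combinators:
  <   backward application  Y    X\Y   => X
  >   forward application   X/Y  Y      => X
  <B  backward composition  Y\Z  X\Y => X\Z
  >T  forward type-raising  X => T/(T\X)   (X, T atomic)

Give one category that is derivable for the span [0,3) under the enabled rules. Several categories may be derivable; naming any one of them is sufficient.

[0,3] S   <
  [0,1] "cat" : S\NP
  [1,3] S\(S\NP)   <
    [1,2] "that" : N
    [2,3] "built" : (S\(S\NP))\N

S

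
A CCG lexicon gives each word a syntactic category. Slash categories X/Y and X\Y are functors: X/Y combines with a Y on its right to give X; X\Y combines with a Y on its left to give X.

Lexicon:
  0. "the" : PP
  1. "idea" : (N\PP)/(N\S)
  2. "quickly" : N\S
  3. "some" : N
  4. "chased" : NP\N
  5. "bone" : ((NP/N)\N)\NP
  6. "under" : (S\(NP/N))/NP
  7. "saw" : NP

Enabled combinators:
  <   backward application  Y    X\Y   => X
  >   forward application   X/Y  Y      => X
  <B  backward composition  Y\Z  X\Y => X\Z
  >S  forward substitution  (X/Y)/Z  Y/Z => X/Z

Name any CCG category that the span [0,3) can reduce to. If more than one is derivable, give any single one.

N

[0,8] S   <
  [0,6] NP/N   <
    [0,3] N   <
      [0,1] "the" : PP
      [1,3] N\PP   >
        [1,2] "idea" : (N\PP)/(N\S)
        [2,3] "quickly" : N\S
    [3,6] (NP/N)\N   <
      [3,5] NP   <
        [3,4] "some" : N
        [4,5] "chased" : NP\N
      [5,6] "bone" : ((NP/N)\N)\NP
  [6,8] S\(NP/N)   >
    [6,7] "under" : (S\(NP/N))/NP
    [7,8] "saw" : NP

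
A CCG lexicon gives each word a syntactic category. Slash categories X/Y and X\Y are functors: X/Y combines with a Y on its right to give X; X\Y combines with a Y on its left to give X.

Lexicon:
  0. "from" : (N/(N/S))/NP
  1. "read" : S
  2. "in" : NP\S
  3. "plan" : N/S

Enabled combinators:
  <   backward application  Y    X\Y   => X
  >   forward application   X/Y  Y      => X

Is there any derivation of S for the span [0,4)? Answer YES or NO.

(N/(N/S))/NP S NP\S N/S
CKY chart[0,4] = {N}; S ∉ chart

NO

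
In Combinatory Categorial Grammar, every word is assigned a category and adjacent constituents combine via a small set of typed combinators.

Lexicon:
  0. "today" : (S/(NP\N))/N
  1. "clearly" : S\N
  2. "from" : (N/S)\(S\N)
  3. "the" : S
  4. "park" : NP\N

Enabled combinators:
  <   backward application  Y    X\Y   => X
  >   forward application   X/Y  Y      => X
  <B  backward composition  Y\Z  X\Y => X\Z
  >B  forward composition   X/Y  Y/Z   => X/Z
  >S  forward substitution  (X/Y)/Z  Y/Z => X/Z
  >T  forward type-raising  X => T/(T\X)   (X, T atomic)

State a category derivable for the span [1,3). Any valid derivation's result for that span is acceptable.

[0,5] S   >
  [0,4] S/(NP\N)   >
    [0,1] "today" : (S/(NP\N))/N
    [1,4] N   >
      [1,3] N/S   <
        [1,2] "clearly" : S\N
        [2,3] "from" : (N/S)\(S\N)
      [3,4] "the" : S
  [4,5] "park" : NP\N

N/S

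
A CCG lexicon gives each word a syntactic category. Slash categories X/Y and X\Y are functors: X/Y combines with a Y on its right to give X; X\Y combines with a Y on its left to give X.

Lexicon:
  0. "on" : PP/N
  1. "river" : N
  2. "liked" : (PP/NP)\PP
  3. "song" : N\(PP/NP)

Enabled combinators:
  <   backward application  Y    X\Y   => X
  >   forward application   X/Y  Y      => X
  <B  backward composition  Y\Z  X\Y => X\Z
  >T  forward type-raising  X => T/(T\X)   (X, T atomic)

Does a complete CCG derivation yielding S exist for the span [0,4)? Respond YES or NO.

PP/N N (PP/NP)\PP N\(PP/NP)
CKY chart[0,4] = {N, N/(N\N), NP/(NP\N), PP/(PP\N), S/(S\N)}; S ∉ chart

NO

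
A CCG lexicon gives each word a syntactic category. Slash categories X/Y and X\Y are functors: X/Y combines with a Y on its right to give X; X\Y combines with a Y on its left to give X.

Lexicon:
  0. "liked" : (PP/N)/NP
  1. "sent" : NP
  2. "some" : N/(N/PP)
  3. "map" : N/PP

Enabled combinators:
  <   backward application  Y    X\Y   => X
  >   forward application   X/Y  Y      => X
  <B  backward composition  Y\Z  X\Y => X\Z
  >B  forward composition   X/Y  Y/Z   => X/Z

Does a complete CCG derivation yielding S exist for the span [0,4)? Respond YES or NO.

(PP/N)/NP NP N/(N/PP) N/PP
CKY chart[0,4] = {PP}; S ∉ chart

NO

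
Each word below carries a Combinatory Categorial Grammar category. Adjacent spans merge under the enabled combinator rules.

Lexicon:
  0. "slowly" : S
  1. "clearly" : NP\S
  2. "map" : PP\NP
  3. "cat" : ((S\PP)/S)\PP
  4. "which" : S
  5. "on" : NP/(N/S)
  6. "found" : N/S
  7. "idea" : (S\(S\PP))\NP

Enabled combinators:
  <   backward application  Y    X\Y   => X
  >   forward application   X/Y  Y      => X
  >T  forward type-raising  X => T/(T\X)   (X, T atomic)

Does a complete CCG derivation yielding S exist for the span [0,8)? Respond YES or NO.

[0,8] S   <
  [0,5] S\PP   >
    [0,4] (S\PP)/S   <
      [0,3] PP   <
        [0,2] NP   >
          [0,1] NP/(NP\S)   >T
            [0,1] "slowly" : S
          [1,2] "clearly" : NP\S
        [2,3] "map" : PP\NP
      [3,4] "cat" : ((S\PP)/S)\PP
    [4,5] "which" : S
  [5,8] S\(S\PP)   <
    [5,7] NP   >
      [5,6] "on" : NP/(N/S)
      [6,7] "found" : N/S
    [7,8] "idea" : (S\(S\PP))\NP

YES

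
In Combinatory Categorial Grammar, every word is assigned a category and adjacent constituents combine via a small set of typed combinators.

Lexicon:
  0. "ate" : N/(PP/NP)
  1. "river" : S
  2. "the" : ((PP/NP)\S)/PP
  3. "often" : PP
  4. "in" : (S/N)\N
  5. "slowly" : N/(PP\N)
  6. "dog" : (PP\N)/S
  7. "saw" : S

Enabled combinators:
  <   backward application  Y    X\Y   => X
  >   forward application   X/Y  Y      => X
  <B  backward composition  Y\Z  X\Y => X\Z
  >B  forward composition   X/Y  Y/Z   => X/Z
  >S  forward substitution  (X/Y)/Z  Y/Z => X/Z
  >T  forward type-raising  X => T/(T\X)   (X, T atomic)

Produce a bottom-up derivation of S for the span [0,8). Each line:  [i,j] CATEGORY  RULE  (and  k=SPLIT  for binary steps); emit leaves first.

[0,1] N/(PP/NP)  lex  "ate"
[1,2] S  lex  "river"
[2,3] ((PP/NP)\S)/PP  lex  "the"
[3,4] PP  lex  "often"
[2,4] (PP/NP)\S  >  k=3
[1,4] PP/NP  <  k=2
[0,4] N  >  k=1
[4,5] (S/N)\N  lex  "in"
[0,5] S/N  <  k=4
[5,6] N/(PP\N)  lex  "slowly"
[6,7] (PP\N)/S  lex  "dog"
[7,8] S  lex  "saw"
[6,8] PP\N  >  k=7
[5,8] N  >  k=6
[0,8] S  >  k=5

[0,8] S   >
  [0,5] S/N   <
    [0,4] N   >
      [0,1] "ate" : N/(PP/NP)
      [1,4] PP/NP   <
        [1,2] "river" : S
        [2,4] (PP/NP)\S   >
          [2,3] "the" : ((PP/NP)\S)/PP
          [3,4] "often" : PP
    [4,5] "in" : (S/N)\N
  [5,8] N   >
    [5,6] "slowly" : N/(PP\N)
    [6,8] PP\N   >
      [6,7] "dog" : (PP\N)/S
      [7,8] "saw" : S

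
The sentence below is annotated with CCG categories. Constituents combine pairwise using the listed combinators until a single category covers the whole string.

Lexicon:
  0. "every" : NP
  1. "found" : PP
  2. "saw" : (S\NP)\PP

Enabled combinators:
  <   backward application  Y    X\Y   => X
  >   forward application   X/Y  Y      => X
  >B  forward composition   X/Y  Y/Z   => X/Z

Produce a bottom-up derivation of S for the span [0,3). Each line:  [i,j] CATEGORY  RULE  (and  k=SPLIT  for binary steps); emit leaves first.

[0,1] NP  lex  "every"
[1,2] PP  lex  "found"
[2,3] (S\NP)\PP  lex  "saw"
[1,3] S\NP  <  k=2
[0,3] S  <  k=1

[0,3] S   <
  [0,1] "every" : NP
  [1,3] S\NP   <
    [1,2] "found" : PP
    [2,3] "saw" : (S\NP)\PP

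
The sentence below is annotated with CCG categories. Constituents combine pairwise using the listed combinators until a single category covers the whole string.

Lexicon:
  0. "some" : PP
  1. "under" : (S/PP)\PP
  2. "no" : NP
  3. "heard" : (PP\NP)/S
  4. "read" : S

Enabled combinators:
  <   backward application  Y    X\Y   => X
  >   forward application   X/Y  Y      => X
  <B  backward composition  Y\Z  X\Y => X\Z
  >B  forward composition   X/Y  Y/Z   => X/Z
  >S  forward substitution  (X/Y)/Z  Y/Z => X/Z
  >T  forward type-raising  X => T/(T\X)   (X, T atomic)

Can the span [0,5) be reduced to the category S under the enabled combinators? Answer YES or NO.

YES

[0,5] S   >
  [0,2] S/PP   <
    [0,1] "some" : PP
    [1,2] "under" : (S/PP)\PP
  [2,5] PP   >
    [2,4] PP/S   >B
      [2,3] PP/(PP\NP)   >T
        [2,3] "no" : NP
      [3,4] "heard" : (PP\NP)/S
    [4,5] "read" : S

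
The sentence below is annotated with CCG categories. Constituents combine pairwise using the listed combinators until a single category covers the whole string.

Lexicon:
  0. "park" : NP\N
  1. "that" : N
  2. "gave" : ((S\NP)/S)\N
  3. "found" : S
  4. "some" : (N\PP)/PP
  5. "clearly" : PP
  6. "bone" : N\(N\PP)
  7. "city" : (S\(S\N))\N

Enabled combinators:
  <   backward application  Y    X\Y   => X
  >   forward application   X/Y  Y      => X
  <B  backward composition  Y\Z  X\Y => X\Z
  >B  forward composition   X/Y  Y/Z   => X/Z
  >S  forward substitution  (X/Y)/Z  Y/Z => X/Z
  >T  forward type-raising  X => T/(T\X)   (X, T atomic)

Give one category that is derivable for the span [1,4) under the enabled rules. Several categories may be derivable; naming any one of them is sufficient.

[0,8] S   <
  [0,4] S\N   <B
    [0,1] "park" : NP\N
    [1,4] S\NP   >
      [1,3] (S\NP)/S   <
        [1,2] "that" : N
        [2,3] "gave" : ((S\NP)/S)\N
      [3,4] "found" : S
  [4,8] S\(S\N)   <
    [4,7] N   <
      [4,6] N\PP   >
        [4,5] "some" : (N\PP)/PP
        [5,6] "clearly" : PP
      [6,7] "bone" : N\(N\PP)
    [7,8] "city" : (S\(S\N))\N

S\NP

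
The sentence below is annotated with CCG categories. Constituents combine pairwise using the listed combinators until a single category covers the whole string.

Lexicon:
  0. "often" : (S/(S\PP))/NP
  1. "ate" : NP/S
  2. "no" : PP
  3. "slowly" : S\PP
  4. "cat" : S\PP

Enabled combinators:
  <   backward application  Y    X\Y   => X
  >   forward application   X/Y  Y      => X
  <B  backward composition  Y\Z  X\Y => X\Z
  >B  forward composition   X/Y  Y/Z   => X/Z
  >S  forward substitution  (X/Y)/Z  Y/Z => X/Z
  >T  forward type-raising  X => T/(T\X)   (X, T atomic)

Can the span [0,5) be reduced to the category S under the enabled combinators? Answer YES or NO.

YES

[0,5] S   >
  [0,4] S/(S\PP)   >
    [0,1] "often" : (S/(S\PP))/NP
    [1,4] NP   >
      [1,2] "ate" : NP/S
      [2,4] S   >
        [2,3] S/(S\PP)   >T
          [2,3] "no" : PP
        [3,4] "slowly" : S\PP
  [4,5] "cat" : S\PP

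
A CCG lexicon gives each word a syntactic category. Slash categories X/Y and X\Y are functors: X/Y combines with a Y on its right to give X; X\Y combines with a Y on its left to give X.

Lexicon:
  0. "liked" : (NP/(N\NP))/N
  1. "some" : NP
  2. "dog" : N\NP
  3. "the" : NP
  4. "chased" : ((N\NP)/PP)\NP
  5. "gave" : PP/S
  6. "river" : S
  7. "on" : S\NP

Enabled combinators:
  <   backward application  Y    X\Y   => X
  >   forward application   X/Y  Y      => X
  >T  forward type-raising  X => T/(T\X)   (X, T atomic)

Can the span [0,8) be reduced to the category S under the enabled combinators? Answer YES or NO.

YES

[0,8] S   <
  [0,7] NP   >
    [0,3] NP/(N\NP)   >
      [0,1] "liked" : (NP/(N\NP))/N
      [1,3] N   <
        [1,2] "some" : NP
        [2,3] "dog" : N\NP
    [3,7] N\NP   >
      [3,5] (N\NP)/PP   <
        [3,4] "the" : NP
        [4,5] "chased" : ((N\NP)/PP)\NP
      [5,7] PP   >
        [5,6] "gave" : PP/S
        [6,7] "river" : S
  [7,8] "on" : S\NP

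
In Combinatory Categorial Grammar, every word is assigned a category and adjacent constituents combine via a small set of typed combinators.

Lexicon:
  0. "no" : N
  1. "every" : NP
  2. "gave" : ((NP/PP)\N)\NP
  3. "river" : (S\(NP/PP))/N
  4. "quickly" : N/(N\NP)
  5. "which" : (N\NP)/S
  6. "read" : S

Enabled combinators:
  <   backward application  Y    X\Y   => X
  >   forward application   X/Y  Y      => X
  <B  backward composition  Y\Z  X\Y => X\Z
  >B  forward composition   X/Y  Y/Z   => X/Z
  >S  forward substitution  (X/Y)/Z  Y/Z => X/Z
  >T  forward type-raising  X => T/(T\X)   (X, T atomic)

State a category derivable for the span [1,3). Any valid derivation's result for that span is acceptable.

[0,7] S   <
  [0,3] NP/PP   <
    [0,1] "no" : N
    [1,3] (NP/PP)\N   <
      [1,2] "every" : NP
      [2,3] "gave" : ((NP/PP)\N)\NP
  [3,7] S\(NP/PP)   >
    [3,4] "river" : (S\(NP/PP))/N
    [4,7] N   >
      [4,5] "quickly" : N/(N\NP)
      [5,7] N\NP   >
        [5,6] "which" : (N\NP)/S
        [6,7] "read" : S

(NP/PP)\N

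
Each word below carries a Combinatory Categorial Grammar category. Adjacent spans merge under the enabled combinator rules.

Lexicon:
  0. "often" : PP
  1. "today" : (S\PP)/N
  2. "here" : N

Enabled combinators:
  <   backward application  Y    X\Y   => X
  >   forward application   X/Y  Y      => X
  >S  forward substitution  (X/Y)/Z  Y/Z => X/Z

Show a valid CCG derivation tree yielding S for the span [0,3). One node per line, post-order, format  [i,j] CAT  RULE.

[0,1] PP  lex  "often"
[1,2] (S\PP)/N  lex  "today"
[2,3] N  lex  "here"
[1,3] S\PP  >  k=2
[0,3] S  <  k=1

[0,3] S   <
  [0,1] "often" : PP
  [1,3] S\PP   >
    [1,2] "today" : (S\PP)/N
    [2,3] "here" : N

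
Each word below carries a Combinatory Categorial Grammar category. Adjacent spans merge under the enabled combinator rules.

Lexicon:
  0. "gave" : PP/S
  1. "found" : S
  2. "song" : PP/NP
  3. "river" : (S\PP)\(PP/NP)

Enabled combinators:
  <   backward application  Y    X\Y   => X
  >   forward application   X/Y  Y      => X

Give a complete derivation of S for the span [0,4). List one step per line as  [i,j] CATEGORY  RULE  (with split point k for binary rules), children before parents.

[0,4] S   <
  [0,2] PP   >
    [0,1] "gave" : PP/S
    [1,2] "found" : S
  [2,4] S\PP   <
    [2,3] "song" : PP/NP
    [3,4] "river" : (S\PP)\(PP/NP)

[0,1] PP/S  lex  "gave"
[1,2] S  lex  "found"
[0,2] PP  >  k=1
[2,3] PP/NP  lex  "song"
[3,4] (S\PP)\(PP/NP)  lex  "river"
[2,4] S\PP  <  k=3
[0,4] S  <  k=2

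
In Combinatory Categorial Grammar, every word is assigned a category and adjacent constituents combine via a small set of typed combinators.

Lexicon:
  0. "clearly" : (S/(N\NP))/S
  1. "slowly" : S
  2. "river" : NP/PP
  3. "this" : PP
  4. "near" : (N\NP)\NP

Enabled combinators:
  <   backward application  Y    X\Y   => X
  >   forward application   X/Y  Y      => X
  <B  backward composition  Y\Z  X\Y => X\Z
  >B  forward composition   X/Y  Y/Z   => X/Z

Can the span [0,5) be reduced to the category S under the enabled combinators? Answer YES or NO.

[0,5] S   >
  [0,2] S/(N\NP)   >
    [0,1] "clearly" : (S/(N\NP))/S
    [1,2] "slowly" : S
  [2,5] N\NP   <
    [2,4] NP   >
      [2,3] "river" : NP/PP
      [3,4] "this" : PP
    [4,5] "near" : (N\NP)\NP

YES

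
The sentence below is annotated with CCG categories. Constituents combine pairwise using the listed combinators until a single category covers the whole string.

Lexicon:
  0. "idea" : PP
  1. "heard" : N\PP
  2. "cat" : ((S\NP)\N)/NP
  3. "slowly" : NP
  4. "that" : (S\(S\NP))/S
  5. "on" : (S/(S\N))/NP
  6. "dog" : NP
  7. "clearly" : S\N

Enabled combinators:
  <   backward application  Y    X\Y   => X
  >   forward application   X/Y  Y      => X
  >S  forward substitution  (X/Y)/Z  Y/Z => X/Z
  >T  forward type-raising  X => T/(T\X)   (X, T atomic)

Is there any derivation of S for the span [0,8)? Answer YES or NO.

YES

[0,8] S   <
  [0,4] S\NP   <
    [0,2] N   >
      [0,1] N/(N\PP)   >T
        [0,1] "idea" : PP
      [1,2] "heard" : N\PP
    [2,4] (S\NP)\N   >
      [2,3] "cat" : ((S\NP)\N)/NP
      [3,4] "slowly" : NP
  [4,8] S\(S\NP)   >
    [4,5] "that" : (S\(S\NP))/S
    [5,8] S   >
      [5,7] S/(S\N)   >
        [5,6] "on" : (S/(S\N))/NP
        [6,7] "dog" : NP
      [7,8] "clearly" : S\N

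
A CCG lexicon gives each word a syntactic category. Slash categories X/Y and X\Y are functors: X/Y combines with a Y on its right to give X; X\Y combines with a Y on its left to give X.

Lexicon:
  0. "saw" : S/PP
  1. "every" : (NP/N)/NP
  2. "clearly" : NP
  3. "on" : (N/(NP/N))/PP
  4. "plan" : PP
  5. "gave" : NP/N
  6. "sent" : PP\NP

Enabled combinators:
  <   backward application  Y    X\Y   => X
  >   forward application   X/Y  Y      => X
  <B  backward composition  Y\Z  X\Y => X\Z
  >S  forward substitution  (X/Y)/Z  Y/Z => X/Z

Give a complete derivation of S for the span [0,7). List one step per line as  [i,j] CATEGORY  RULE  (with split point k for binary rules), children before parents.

[0,1] S/PP  lex  "saw"
[1,2] (NP/N)/NP  lex  "every"
[2,3] NP  lex  "clearly"
[1,3] NP/N  >  k=2
[3,4] (N/(NP/N))/PP  lex  "on"
[4,5] PP  lex  "plan"
[3,5] N/(NP/N)  >  k=4
[5,6] NP/N  lex  "gave"
[3,6] N  >  k=5
[1,6] NP  >  k=3
[6,7] PP\NP  lex  "sent"
[1,7] PP  <  k=6
[0,7] S  >  k=1

[0,7] S   >
  [0,1] "saw" : S/PP
  [1,7] PP   <
    [1,6] NP   >
      [1,3] NP/N   >
        [1,2] "every" : (NP/N)/NP
        [2,3] "clearly" : NP
      [3,6] N   >
        [3,5] N/(NP/N)   >
          [3,4] "on" : (N/(NP/N))/PP
          [4,5] "plan" : PP
        [5,6] "gave" : NP/N
    [6,7] "sent" : PP\NP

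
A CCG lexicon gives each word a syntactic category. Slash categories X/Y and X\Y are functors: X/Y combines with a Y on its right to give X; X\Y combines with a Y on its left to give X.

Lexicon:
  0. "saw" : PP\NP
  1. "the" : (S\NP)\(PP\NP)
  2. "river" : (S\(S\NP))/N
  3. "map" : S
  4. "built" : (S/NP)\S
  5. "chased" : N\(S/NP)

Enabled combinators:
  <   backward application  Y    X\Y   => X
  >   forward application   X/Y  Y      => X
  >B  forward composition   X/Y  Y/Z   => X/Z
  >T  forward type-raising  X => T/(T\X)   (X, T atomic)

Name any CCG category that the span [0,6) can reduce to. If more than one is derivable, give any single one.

[0,6] S   <
  [0,2] S\NP   <
    [0,1] "saw" : PP\NP
    [1,2] "the" : (S\NP)\(PP\NP)
  [2,6] S\(S\NP)   >
    [2,3] "river" : (S\(S\NP))/N
    [3,6] N   <
      [3,5] S/NP   <
        [3,4] "map" : S
        [4,5] "built" : (S/NP)\S
      [5,6] "chased" : N\(S/NP)

S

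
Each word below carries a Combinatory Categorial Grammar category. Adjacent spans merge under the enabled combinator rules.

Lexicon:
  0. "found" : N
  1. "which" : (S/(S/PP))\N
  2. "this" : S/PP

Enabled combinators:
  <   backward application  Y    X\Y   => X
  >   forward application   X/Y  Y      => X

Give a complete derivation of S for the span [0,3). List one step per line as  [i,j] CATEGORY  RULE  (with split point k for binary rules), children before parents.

[0,1] N  lex  "found"
[1,2] (S/(S/PP))\N  lex  "which"
[0,2] S/(S/PP)  <  k=1
[2,3] S/PP  lex  "this"
[0,3] S  >  k=2

[0,3] S   >
  [0,2] S/(S/PP)   <
    [0,1] "found" : N
    [1,2] "which" : (S/(S/PP))\N
  [2,3] "this" : S/PP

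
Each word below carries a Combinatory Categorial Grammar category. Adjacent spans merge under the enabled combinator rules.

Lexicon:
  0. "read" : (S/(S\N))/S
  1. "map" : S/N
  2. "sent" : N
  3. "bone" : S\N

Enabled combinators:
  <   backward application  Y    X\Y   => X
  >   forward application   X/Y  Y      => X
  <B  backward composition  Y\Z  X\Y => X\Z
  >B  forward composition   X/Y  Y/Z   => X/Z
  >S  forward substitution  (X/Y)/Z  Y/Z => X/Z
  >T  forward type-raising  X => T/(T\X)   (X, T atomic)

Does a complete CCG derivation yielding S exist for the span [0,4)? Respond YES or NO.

[0,4] S   >
  [0,3] S/(S\N)   >
    [0,1] "read" : (S/(S\N))/S
    [1,3] S   >
      [1,2] "map" : S/N
      [2,3] "sent" : N
  [3,4] "bone" : S\N

YES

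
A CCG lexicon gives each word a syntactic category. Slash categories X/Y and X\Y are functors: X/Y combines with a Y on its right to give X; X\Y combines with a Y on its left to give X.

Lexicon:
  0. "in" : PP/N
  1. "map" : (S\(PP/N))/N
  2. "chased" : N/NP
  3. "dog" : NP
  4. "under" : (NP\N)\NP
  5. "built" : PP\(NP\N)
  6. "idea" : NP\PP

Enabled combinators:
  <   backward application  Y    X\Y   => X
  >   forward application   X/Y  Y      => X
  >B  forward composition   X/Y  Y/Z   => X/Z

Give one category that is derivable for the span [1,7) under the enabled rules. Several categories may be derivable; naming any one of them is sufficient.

S\(PP/N)

[0,7] S   <
  [0,1] "in" : PP/N
  [1,7] S\(PP/N)   >
    [1,2] "map" : (S\(PP/N))/N
    [2,7] N   >
      [2,3] "chased" : N/NP
      [3,7] NP   <
        [3,6] PP   <
          [3,5] NP\N   <
            [3,4] "dog" : NP
            [4,5] "under" : (NP\N)\NP
          [5,6] "built" : PP\(NP\N)
        [6,7] "idea" : NP\PP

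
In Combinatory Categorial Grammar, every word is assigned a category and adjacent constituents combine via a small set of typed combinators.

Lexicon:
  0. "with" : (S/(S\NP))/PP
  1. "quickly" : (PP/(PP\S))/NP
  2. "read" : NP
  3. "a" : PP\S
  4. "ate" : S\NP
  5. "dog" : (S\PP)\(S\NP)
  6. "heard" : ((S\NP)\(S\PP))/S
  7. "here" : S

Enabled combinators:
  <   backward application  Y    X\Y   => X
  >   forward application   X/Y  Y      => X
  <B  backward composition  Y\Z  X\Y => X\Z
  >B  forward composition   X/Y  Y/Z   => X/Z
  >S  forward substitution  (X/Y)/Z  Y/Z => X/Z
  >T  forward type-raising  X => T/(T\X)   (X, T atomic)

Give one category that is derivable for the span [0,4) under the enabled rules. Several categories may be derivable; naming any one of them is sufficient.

S/(S\NP)

[0,8] S   >
  [0,4] S/(S\NP)   >
    [0,1] "with" : (S/(S\NP))/PP
    [1,4] PP   >
      [1,3] PP/(PP\S)   >
        [1,2] "quickly" : (PP/(PP\S))/NP
        [2,3] "read" : NP
      [3,4] "a" : PP\S
  [4,8] S\NP   <
    [4,6] S\PP   <
      [4,5] "ate" : S\NP
      [5,6] "dog" : (S\PP)\(S\NP)
    [6,8] (S\NP)\(S\PP)   >
      [6,7] "heard" : ((S\NP)\(S\PP))/S
      [7,8] "here" : S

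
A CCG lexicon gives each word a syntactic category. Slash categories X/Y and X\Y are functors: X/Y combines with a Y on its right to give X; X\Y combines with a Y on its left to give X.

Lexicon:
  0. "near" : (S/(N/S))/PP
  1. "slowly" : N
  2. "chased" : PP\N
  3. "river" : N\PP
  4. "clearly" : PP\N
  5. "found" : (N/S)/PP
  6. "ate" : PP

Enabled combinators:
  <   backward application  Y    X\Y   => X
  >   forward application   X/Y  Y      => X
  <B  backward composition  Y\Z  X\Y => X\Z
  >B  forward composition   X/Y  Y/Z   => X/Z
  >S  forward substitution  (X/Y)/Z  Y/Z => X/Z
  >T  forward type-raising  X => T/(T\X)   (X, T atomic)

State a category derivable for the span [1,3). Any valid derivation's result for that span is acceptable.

PP

[0,7] S   >
  [0,5] S/(N/S)   >
    [0,1] "near" : (S/(N/S))/PP
    [1,5] PP   <
      [1,4] N   <
        [1,3] PP   <
          [1,2] "slowly" : N
          [2,3] "chased" : PP\N
        [3,4] "river" : N\PP
      [4,5] "clearly" : PP\N
  [5,7] N/S   >
    [5,6] "found" : (N/S)/PP
    [6,7] "ate" : PP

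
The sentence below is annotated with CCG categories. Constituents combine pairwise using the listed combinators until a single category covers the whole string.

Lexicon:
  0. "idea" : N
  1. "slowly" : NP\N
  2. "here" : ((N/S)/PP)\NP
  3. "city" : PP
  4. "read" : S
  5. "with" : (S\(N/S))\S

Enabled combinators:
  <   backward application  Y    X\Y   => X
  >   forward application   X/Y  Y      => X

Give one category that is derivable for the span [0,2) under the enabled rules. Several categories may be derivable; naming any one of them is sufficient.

NP

[0,6] S   <
  [0,4] N/S   >
    [0,3] (N/S)/PP   <
      [0,2] NP   <
        [0,1] "idea" : N
        [1,2] "slowly" : NP\N
      [2,3] "here" : ((N/S)/PP)\NP
    [3,4] "city" : PP
  [4,6] S\(N/S)   <
    [4,5] "read" : S
    [5,6] "with" : (S\(N/S))\S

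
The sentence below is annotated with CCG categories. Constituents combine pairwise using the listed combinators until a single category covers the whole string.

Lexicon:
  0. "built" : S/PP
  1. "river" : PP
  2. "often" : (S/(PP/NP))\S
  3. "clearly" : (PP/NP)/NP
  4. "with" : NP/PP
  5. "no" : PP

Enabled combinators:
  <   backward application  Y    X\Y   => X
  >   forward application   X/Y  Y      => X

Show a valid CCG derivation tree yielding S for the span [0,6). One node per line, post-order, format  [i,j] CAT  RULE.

[0,6] S   >
  [0,3] S/(PP/NP)   <
    [0,2] S   >
      [0,1] "built" : S/PP
      [1,2] "river" : PP
    [2,3] "often" : (S/(PP/NP))\S
  [3,6] PP/NP   >
    [3,4] "clearly" : (PP/NP)/NP
    [4,6] NP   >
      [4,5] "with" : NP/PP
      [5,6] "no" : PP

[0,1] S/PP  lex  "built"
[1,2] PP  lex  "river"
[0,2] S  >  k=1
[2,3] (S/(PP/NP))\S  lex  "often"
[0,3] S/(PP/NP)  <  k=2
[3,4] (PP/NP)/NP  lex  "clearly"
[4,5] NP/PP  lex  "with"
[5,6] PP  lex  "no"
[4,6] NP  >  k=5
[3,6] PP/NP  >  k=4
[0,6] S  >  k=3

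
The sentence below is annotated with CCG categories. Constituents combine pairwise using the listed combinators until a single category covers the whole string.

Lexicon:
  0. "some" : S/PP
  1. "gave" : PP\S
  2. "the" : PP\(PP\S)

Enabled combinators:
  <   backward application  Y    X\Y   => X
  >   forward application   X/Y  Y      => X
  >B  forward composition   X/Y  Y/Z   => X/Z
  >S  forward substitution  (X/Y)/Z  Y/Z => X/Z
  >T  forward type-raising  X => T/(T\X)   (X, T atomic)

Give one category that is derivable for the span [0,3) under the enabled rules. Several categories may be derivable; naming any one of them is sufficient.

[0,3] S   >
  [0,1] "some" : S/PP
  [1,3] PP   <
    [1,2] "gave" : PP\S
    [2,3] "the" : PP\(PP\S)

S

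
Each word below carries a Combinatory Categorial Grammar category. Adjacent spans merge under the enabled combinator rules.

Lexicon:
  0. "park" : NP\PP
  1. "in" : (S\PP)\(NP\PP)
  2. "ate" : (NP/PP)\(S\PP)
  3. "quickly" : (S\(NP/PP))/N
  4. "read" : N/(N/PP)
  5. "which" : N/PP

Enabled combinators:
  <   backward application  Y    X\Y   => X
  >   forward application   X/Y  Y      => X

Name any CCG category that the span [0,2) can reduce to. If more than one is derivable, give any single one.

S\PP

[0,6] S   <
  [0,3] NP/PP   <
    [0,2] S\PP   <
      [0,1] "park" : NP\PP
      [1,2] "in" : (S\PP)\(NP\PP)
    [2,3] "ate" : (NP/PP)\(S\PP)
  [3,6] S\(NP/PP)   >
    [3,4] "quickly" : (S\(NP/PP))/N
    [4,6] N   >
      [4,5] "read" : N/(N/PP)
      [5,6] "which" : N/PP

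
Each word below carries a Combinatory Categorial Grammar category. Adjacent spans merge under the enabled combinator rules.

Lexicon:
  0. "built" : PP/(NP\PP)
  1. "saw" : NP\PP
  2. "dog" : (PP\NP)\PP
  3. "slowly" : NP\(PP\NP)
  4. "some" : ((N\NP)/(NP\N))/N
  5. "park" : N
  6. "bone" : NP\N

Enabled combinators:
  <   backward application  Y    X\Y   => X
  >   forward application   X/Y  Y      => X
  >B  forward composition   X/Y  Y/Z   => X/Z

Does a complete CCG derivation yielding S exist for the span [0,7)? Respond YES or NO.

NO

PP/(NP\PP) NP\PP (PP\NP)\PP NP\(PP\NP) ((N\NP)/(NP\N))/N N NP\N
CKY chart[0,7] = {N}; S ∉ chart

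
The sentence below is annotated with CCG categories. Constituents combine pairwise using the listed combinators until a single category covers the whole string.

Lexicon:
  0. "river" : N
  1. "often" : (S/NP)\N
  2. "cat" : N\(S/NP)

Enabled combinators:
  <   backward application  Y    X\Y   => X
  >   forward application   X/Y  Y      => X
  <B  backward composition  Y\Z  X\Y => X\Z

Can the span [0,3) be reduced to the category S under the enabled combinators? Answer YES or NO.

N (S/NP)\N N\(S/NP)
CKY chart[0,3] = {N}; S ∉ chart

NO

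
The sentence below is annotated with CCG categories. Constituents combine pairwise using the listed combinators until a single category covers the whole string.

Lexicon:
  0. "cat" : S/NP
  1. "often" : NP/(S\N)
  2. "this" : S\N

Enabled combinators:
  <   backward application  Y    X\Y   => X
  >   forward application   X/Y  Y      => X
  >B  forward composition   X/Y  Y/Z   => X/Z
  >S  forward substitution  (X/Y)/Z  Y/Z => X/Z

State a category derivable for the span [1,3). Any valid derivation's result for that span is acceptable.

NP

[0,3] S   >
  [0,1] "cat" : S/NP
  [1,3] NP   >
    [1,2] "often" : NP/(S\N)
    [2,3] "this" : S\N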